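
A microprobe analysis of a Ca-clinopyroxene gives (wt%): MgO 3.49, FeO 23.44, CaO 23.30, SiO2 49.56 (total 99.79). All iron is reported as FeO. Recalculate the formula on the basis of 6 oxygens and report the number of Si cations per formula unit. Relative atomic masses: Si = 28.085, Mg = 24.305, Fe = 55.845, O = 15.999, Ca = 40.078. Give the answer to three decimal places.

1.997 Si apfu

MgO: 3.49/40.304 = 0.08659 mol → 0.08659 mol Mg, 0.08659 mol O.
FeO: 23.44/71.844 = 0.32626 mol → 0.32626 mol Fe, 0.32626 mol O.
CaO: 23.30/56.077 = 0.41550 mol → 0.41550 mol Ca, 0.41550 mol O.
SiO2: 49.56/60.083 = 0.82486 mol → 0.82486 mol Si, 1.64972 mol O.
Total oxygen = 2.47807 mol. Normalization factor = 6/2.47807 = 2.42124.
Si per 6 O = 0.82486 × 2.42124 = 1.997.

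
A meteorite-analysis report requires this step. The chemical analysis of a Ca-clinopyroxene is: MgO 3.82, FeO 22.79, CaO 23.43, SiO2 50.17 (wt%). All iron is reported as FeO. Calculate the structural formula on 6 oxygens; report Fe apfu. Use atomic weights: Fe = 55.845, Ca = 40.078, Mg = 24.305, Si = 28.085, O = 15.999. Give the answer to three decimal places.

0.761 Fe apfu

MgO: 3.82/40.304 = 0.09478 mol → 0.09478 mol Mg, 0.09478 mol O.
FeO: 22.79/71.844 = 0.31722 mol → 0.31722 mol Fe, 0.31722 mol O.
CaO: 23.43/56.077 = 0.41782 mol → 0.41782 mol Ca, 0.41782 mol O.
SiO2: 50.17/60.083 = 0.83501 mol → 0.83501 mol Si, 1.67002 mol O.
Total oxygen = 2.49984 mol. Normalization factor = 6/2.49984 = 2.40015.
Fe per 6 O = 0.31722 × 2.40015 = 0.761.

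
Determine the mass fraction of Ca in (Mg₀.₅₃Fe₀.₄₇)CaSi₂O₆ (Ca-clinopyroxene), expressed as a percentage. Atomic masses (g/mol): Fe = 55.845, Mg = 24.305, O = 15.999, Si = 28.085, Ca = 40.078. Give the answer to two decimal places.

17.32 weight percent

M((Mg₀.₅₃Fe₀.₄₇)CaSi₂O₆) = 231.371 g/mol.
Ca contributes 1 × 40.078 = 40.078 g per mole.
40.078/231.371 = 0.1732 → 17.32%.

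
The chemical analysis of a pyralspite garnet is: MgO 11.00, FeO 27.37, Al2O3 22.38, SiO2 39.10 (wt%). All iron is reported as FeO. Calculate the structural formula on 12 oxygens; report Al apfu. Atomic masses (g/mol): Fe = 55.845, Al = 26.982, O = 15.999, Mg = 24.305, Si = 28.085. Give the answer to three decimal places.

2.015 Al apfu

11.00 wt% MgO ÷ 40.304 g/mol = 0.27293 mol, giving 0.27293 Mg and 0.27293 O.
27.37 wt% FeO ÷ 71.844 g/mol = 0.38096 mol, giving 0.38096 Fe and 0.38096 O.
22.38 wt% Al2O3 ÷ 101.961 g/mol = 0.21950 mol, giving 0.43900 Al and 0.65850 O.
39.10 wt% SiO2 ÷ 60.083 g/mol = 0.65077 mol, giving 0.65077 Si and 1.30154 O.
Oxygen sums to 2.61393; scaling by 12/2.61393 = 4.59079 puts the formula on 12 O.
Al: 0.43900 × 4.59079 = 2.015 atoms per formula unit.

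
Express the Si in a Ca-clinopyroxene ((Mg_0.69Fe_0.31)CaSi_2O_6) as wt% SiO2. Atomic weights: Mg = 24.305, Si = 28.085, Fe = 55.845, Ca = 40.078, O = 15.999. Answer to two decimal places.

M((Mg_0.69Fe_0.31)CaSi_2O_6) = 226.324 g/mol; M(SiO2) = 60.083 g/mol.
Moles SiO2 per formula unit = 2 Si ÷ 1 = 2.0000.
SiO2 fraction = (2.0000 × 60.083) / 226.324 = 120.166/226.324 = 0.5309.

53.09 wt%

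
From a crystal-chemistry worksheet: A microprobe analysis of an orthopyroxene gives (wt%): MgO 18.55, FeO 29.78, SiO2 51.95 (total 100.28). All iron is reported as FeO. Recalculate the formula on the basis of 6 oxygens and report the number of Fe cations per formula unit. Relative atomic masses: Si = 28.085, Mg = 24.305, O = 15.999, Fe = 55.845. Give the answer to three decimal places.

0.955 Fe apfu

MgO: 18.55/40.304 = 0.46025 mol → 0.46025 mol Mg, 0.46025 mol O.
FeO: 29.78/71.844 = 0.41451 mol → 0.41451 mol Fe, 0.41451 mol O.
SiO2: 51.95/60.083 = 0.86464 mol → 0.86464 mol Si, 1.72928 mol O.
Total oxygen = 2.60404 mol. Normalization factor = 6/2.60404 = 2.30411.
Fe per 6 O = 0.41451 × 2.30411 = 0.955.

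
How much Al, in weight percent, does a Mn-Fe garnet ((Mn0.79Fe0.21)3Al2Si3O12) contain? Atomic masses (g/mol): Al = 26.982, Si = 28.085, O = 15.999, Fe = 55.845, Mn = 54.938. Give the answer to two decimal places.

10.89 weight percent

Formula mass = 2.37·54.938 + 0.63·55.845 + 2·26.982 + 3·28.085 + 12·15.999 = 495.592 g/mol, of which 53.964 g is Al.
So Al makes up 53.964/495.592 = 0.1089 of the mass, i.e. 10.89%.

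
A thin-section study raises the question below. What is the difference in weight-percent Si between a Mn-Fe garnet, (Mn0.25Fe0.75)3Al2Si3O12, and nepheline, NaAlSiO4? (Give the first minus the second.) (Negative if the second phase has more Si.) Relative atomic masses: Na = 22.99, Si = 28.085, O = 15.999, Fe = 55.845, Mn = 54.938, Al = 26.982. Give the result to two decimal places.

-2.82 percentage points

First mineral: 84.255 g Si in 497.062 g formula = 16.95 wt% Si.
Second mineral: 28.085 g Si in 142.053 g formula = 19.77 wt% Si.
16.95% − 19.77% gives a difference of -2.82 percentage points.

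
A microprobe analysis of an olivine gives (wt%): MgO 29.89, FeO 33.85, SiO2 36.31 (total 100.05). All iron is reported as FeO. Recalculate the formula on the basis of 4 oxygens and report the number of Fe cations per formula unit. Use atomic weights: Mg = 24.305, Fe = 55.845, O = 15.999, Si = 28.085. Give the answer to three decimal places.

0.778 Fe apfu

29.89 wt% MgO ÷ 40.304 g/mol = 0.74161 mol, giving 0.74161 Mg and 0.74161 O.
33.85 wt% FeO ÷ 71.844 g/mol = 0.47116 mol, giving 0.47116 Fe and 0.47116 O.
36.31 wt% SiO2 ÷ 60.083 g/mol = 0.60433 mol, giving 0.60433 Si and 1.20866 O.
Oxygen sums to 2.42143; scaling by 4/2.42143 = 1.65192 puts the formula on 4 O.
Fe: 0.47116 × 1.65192 = 0.778 atoms per formula unit.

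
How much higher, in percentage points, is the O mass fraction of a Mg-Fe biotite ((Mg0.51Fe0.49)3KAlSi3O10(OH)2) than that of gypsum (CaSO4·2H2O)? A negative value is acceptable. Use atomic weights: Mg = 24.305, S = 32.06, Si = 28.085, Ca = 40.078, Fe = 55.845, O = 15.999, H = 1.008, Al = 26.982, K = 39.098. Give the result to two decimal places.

M((Mg0.51Fe0.49)3KAlSi3O10(OH)2) = 463.618 g/mol, so wt% O = 191.988/463.618 × 100 = 41.41%.
M(CaSO4·2H2O) = 172.164 g/mol, so wt% O = 95.994/172.164 × 100 = 55.76%.
41.41 − 55.76 = -14.35 pp.

-14.35 percentage points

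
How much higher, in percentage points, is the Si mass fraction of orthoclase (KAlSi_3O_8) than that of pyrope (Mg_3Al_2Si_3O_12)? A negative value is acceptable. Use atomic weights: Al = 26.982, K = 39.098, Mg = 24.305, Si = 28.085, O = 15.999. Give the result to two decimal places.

First mineral: 84.255 g Si in 278.327 g formula = 30.27 wt% Si.
Second mineral: 84.255 g Si in 403.122 g formula = 20.90 wt% Si.
30.27% − 20.90% gives a difference of 9.37 percentage points.

9.37 percentage points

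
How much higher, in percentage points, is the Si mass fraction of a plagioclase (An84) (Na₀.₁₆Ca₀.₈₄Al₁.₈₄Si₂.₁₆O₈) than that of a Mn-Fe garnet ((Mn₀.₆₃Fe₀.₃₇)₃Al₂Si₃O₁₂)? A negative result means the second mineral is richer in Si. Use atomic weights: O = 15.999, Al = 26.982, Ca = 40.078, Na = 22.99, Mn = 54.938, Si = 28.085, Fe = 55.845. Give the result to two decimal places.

5.02 percentage points

First mineral: 60.664 g Si in 275.646 g formula = 22.01 wt% Si.
Second mineral: 84.255 g Si in 496.028 g formula = 16.99 wt% Si.
22.01% − 16.99% gives a difference of 5.02 percentage points.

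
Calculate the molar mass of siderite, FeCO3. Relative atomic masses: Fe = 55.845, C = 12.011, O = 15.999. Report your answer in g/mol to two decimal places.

Fe: 1 × 55.845 = 55.8450
C: 1 × 12.011 = 12.0110
O: 3 × 15.999 = 47.9970
Summing the contributions gives the formula mass.

115.85 g/mol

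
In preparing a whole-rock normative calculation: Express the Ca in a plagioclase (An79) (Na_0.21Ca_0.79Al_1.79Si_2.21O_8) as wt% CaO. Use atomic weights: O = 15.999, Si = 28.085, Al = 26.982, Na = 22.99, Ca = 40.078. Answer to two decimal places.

Molar mass of Na_0.21Ca_0.79Al_1.79Si_2.21O_8 = 0.21*22.99 + 0.79*40.078 + 1.79*26.982 + 2.21*28.085 + 8*15.999 = 274.847 g/mol.
Each formula unit contains 0.79 Ca, equivalent to 0.79/1 = 0.7900 mol CaO.
M(CaO) = 1×40.078 + 1×15.999 = 56.077 g/mol.
Mass of CaO per formula unit = 0.7900 × 56.077 = 44.301 g.
CaO wt% = 44.301 / 274.847 × 100 = 16.12%.

16.12 wt%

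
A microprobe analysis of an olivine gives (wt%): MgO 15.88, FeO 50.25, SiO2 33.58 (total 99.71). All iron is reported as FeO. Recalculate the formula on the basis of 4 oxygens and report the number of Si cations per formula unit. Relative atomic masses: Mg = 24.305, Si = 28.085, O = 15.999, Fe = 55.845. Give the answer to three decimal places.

15.88 wt% MgO ÷ 40.304 g/mol = 0.39401 mol, giving 0.39401 Mg and 0.39401 O.
50.25 wt% FeO ÷ 71.844 g/mol = 0.69943 mol, giving 0.69943 Fe and 0.69943 O.
33.58 wt% SiO2 ÷ 60.083 g/mol = 0.55889 mol, giving 0.55889 Si and 1.11778 O.
Oxygen sums to 2.21122; scaling by 4/2.21122 = 1.80896 puts the formula on 4 O.
Si: 0.55889 × 1.80896 = 1.011 atoms per formula unit.

1.011 Si apfu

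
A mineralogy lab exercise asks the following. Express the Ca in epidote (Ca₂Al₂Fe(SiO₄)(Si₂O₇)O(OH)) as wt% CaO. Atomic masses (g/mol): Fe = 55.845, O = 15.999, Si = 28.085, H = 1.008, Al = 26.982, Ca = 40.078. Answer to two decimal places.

23.21 wt%

Formula mass = 483.215 g/mol.
2 Ca → 2.0000 mol CaO per formula unit; M(CaO) = 56.077, so CaO mass = 112.154 g.
112.154/483.215 × 100 = 23.21 wt%.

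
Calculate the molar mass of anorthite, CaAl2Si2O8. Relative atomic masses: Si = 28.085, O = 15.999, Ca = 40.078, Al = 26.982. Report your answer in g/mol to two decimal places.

278.20 g/mol

M = 1*40.078 + 2*26.982 + 2*28.085 + 8*15.999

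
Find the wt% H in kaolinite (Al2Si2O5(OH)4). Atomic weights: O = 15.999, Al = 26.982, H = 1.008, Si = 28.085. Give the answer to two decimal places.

1.56 mass %

M(Al2Si2O5(OH)4) = 258.157 g/mol.
H contributes 4 × 1.008 = 4.032 g per mole.
4.032/258.157 = 0.0156 → 1.56%.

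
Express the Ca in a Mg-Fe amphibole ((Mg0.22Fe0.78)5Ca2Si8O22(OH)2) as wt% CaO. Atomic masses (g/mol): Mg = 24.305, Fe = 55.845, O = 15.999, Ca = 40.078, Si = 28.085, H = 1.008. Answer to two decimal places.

11.99 wt%

Molar mass of (Mg0.22Fe0.78)5Ca2Si8O22(OH)2 = 1.10·24.305 + 3.90·55.845 + 2·40.078 + 8·28.085 + 24·15.999 + 2·1.008 = 935.359 g/mol.
Each formula unit contains 2 Ca, equivalent to 2/1 = 2.0000 mol CaO.
M(CaO) = 1×40.078 + 1×15.999 = 56.077 g/mol.
Mass of CaO per formula unit = 2.0000 × 56.077 = 112.154 g.
CaO wt% = 112.154 / 935.359 × 100 = 11.99%.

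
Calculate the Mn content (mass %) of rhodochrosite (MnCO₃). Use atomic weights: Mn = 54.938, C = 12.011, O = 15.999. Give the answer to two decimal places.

47.79 mass %

M(MnCO₃) = 114.946 g/mol.
Mn contributes 1 × 54.938 = 54.938 g per mole.
54.938/114.946 = 0.4779 → 47.79%.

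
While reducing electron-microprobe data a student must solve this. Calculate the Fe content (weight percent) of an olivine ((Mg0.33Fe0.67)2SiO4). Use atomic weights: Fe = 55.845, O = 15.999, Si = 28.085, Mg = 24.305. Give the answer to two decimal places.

Molar mass of (Mg0.33Fe0.67)2SiO4: 0.66·24.305 + 1.34·55.845 + 1·28.085 + 4·15.999 = 182.955 g/mol.
Mass of Fe per formula unit: 1.34 × 55.845 = 74.832 g.
Weight fraction Fe = 74.832 / 182.955 = 0.4090.

40.90 weight percent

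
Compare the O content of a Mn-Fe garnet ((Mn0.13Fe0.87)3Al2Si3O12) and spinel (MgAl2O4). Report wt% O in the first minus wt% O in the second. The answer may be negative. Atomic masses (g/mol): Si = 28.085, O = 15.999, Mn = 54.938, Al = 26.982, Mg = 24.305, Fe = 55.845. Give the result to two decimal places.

First mineral: 191.988 g O in 497.388 g formula = 38.60 wt% O.
Second mineral: 63.996 g O in 142.265 g formula = 44.98 wt% O.
38.60% − 44.98% gives a difference of -6.38 percentage points.

-6.38 percentage points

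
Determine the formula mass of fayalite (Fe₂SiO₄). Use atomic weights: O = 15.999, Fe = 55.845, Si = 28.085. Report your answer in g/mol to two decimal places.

203.77 g/mol

Fe: 2 × 55.845 = 111.6900
Si: 1 × 28.085 = 28.0850
O: 4 × 15.999 = 63.9960
Summing the contributions gives the formula mass.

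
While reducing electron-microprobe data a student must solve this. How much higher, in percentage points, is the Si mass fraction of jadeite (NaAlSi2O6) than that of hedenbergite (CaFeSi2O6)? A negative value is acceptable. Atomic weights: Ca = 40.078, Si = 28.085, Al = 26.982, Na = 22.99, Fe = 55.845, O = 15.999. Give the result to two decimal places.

5.15 percentage points

First mineral: 56.170 g Si in 202.136 g formula = 27.79 wt% Si.
Second mineral: 56.170 g Si in 248.087 g formula = 22.64 wt% Si.
27.79% − 22.64% gives a difference of 5.15 percentage points.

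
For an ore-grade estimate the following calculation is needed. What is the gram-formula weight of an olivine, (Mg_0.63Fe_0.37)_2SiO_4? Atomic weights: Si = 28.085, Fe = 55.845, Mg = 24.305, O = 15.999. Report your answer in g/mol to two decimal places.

M = 1.26×24.305 + 0.74×55.845 + 1×28.085 + 4×15.999

164.03 g/mol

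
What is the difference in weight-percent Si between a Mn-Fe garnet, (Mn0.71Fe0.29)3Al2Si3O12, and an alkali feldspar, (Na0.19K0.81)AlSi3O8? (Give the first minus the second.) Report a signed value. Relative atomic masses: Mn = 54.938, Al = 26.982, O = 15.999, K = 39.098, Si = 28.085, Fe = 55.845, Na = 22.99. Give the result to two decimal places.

-13.62 percentage points

First mineral: 84.255 g Si in 495.810 g formula = 16.99 wt% Si.
Second mineral: 84.255 g Si in 275.266 g formula = 30.61 wt% Si.
16.99% − 30.61% gives a difference of -13.62 percentage points.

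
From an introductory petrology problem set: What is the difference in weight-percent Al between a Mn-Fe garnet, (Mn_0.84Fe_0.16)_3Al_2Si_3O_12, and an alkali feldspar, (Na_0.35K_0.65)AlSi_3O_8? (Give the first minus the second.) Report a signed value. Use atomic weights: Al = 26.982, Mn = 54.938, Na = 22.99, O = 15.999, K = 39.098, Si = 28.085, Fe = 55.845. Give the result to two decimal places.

First mineral: 53.964 g Al in 495.456 g formula = 10.89 wt% Al.
Second mineral: 26.982 g Al in 272.689 g formula = 9.89 wt% Al.
10.89% − 9.89% gives a difference of 1.00 percentage points.

1.00 percentage points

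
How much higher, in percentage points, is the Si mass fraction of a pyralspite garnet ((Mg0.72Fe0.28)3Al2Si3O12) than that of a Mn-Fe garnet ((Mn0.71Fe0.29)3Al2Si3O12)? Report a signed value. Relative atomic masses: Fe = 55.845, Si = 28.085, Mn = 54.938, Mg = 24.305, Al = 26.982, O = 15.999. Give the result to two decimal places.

2.62 percentage points

M((Mg0.72Fe0.28)3Al2Si3O12) = 429.616 g/mol, so wt% Si = 84.255/429.616 × 100 = 19.61%.
M((Mn0.71Fe0.29)3Al2Si3O12) = 495.810 g/mol, so wt% Si = 84.255/495.810 × 100 = 16.99%.
19.61 − 16.99 = 2.62 pp.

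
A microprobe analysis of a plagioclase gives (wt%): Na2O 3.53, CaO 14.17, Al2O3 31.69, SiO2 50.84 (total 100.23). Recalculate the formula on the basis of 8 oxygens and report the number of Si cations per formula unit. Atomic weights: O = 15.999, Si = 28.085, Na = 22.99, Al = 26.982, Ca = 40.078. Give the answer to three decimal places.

2.307 Si apfu

Na2O (M=61.979): mol = 0.05695; Na = 0.11390, O = 0.05695.
CaO (M=56.077): mol = 0.25269; Ca = 0.25269, O = 0.25269.
Al2O3 (M=101.961): mol = 0.31081; Al = 0.62162, O = 0.93243.
SiO2 (M=60.083): mol = 0.84616; Si = 0.84616, O = 1.69232.
ΣO = 2.93439; factor = 8/ΣO = 2.72629.
Si apfu = 0.84616 × 2.72629 = 2.307.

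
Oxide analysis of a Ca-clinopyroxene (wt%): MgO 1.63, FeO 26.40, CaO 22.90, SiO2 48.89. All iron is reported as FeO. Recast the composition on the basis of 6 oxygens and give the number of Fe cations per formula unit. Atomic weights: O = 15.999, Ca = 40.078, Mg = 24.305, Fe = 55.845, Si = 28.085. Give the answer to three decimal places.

0.902 Fe apfu

MgO (M=40.304): mol = 0.04044; Mg = 0.04044, O = 0.04044.
FeO (M=71.844): mol = 0.36746; Fe = 0.36746, O = 0.36746.
CaO (M=56.077): mol = 0.40837; Ca = 0.40837, O = 0.40837.
SiO2 (M=60.083): mol = 0.81371; Si = 0.81371, O = 1.62742.
ΣO = 2.44369; factor = 6/ΣO = 2.45530.
Fe apfu = 0.36746 × 2.45530 = 0.902.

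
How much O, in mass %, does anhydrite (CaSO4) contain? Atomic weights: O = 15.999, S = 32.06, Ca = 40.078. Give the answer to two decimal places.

Molar mass of CaSO4: 1×40.078 + 1×32.06 + 4×15.999 = 136.134 g/mol.
Mass of O per formula unit: 4 × 15.999 = 63.996 g.
Weight fraction O = 63.996 / 136.134 = 0.4701.

47.01 mass %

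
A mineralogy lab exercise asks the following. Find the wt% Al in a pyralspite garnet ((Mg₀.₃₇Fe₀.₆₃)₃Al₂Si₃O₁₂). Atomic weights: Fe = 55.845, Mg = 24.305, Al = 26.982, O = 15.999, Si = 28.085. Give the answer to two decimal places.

11.66 mass %

Formula mass = 1.11·24.305 + 1.89·55.845 + 2·26.982 + 3·28.085 + 12·15.999 = 462.733 g/mol, of which 53.964 g is Al.
So Al makes up 53.964/462.733 = 0.1166 of the mass, i.e. 11.66%.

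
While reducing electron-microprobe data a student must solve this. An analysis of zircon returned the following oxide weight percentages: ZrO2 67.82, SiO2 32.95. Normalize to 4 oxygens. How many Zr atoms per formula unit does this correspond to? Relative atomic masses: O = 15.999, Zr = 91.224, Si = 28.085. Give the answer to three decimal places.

ZrO2 (M=123.222): mol = 0.55039; Zr = 0.55039, O = 1.10078.
SiO2 (M=60.083): mol = 0.54841; Si = 0.54841, O = 1.09682.
ΣO = 2.19760; factor = 4/ΣO = 1.82017.
Zr apfu = 0.55039 × 1.82017 = 1.002.

1.002 Zr apfu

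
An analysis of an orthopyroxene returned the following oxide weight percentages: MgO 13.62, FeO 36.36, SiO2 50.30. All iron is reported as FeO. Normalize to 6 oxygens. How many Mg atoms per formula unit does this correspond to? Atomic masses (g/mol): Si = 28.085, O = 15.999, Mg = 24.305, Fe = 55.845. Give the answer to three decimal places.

0.805 Mg apfu

13.62 wt% MgO ÷ 40.304 g/mol = 0.33793 mol, giving 0.33793 Mg and 0.33793 O.
36.36 wt% FeO ÷ 71.844 g/mol = 0.50610 mol, giving 0.50610 Fe and 0.50610 O.
50.30 wt% SiO2 ÷ 60.083 g/mol = 0.83718 mol, giving 0.83718 Si and 1.67436 O.
Oxygen sums to 2.51839; scaling by 6/2.51839 = 2.38247 puts the formula on 6 O.
Mg: 0.33793 × 2.38247 = 0.805 atoms per formula unit.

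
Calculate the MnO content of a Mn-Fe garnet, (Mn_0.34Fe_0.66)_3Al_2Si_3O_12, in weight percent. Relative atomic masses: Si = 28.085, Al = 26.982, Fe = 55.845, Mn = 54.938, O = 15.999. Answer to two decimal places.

Formula mass = 496.817 g/mol.
1.02 Mn → 1.0200 mol MnO per formula unit; M(MnO) = 70.937, so MnO mass = 72.356 g.
72.356/496.817 × 100 = 14.56 wt%.

14.56 wt%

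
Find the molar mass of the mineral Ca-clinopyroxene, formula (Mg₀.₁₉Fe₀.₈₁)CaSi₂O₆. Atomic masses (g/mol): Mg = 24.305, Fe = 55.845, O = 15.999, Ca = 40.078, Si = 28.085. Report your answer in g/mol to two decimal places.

M = 0.19(24.305) + 0.81(55.845) + 1(40.078) + 2(28.085) + 6(15.999)

242.09 g/mol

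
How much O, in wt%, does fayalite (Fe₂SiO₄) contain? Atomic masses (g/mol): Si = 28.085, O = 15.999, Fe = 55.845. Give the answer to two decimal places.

Molar mass of Fe₂SiO₄: 2·55.845 + 1·28.085 + 4·15.999 = 203.771 g/mol.
Mass of O per formula unit: 4 × 15.999 = 63.996 g.
Weight fraction O = 63.996 / 203.771 = 0.3141.

31.41 wt%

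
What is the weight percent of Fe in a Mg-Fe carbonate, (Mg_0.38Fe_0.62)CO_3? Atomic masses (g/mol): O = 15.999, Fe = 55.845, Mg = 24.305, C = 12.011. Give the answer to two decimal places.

33.33 weight percent

Molar mass of (Mg_0.38Fe_0.62)CO_3: 0.38·24.305 + 0.62·55.845 + 1·12.011 + 3·15.999 = 103.868 g/mol.
Mass of Fe per formula unit: 0.62 × 55.845 = 34.624 g.
Weight fraction Fe = 34.624 / 103.868 = 0.3333.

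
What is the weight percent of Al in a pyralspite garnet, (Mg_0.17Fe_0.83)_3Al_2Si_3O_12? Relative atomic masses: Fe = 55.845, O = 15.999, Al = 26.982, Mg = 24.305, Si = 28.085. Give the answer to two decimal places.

M((Mg_0.17Fe_0.83)_3Al_2Si_3O_12) = 481.657 g/mol.
Al contributes 2 × 26.982 = 53.964 g per mole.
53.964/481.657 = 0.1120 → 11.20%.

11.20 wt%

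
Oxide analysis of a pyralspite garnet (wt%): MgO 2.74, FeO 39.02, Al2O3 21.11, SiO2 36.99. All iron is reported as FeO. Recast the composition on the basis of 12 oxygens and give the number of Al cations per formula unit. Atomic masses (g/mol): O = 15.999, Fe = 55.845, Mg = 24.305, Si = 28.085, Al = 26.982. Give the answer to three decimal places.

2.017 Al apfu

MgO: 2.74/40.304 = 0.06798 mol → 0.06798 mol Mg, 0.06798 mol O.
FeO: 39.02/71.844 = 0.54312 mol → 0.54312 mol Fe, 0.54312 mol O.
Al2O3: 21.11/101.961 = 0.20704 mol → 0.41408 mol Al, 0.62112 mol O.
SiO2: 36.99/60.083 = 0.61565 mol → 0.61565 mol Si, 1.23130 mol O.
Total oxygen = 2.46352 mol. Normalization factor = 12/2.46352 = 4.87108.
Al per 12 O = 0.41408 × 4.87108 = 2.017.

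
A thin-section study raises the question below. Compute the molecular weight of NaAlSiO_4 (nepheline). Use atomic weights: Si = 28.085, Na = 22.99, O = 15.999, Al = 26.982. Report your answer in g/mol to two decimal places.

M = 1·22.99 + 1·26.982 + 1·28.085 + 4·15.999

142.05 g/mol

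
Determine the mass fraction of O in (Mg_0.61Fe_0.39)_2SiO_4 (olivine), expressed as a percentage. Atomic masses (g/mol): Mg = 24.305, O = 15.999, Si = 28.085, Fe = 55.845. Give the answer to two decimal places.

Molar mass of (Mg_0.61Fe_0.39)_2SiO_4: 1.22×24.305 + 0.78×55.845 + 1×28.085 + 4×15.999 = 165.292 g/mol.
Mass of O per formula unit: 4 × 15.999 = 63.996 g.
Weight fraction O = 63.996 / 165.292 = 0.3872.

38.72 weight percent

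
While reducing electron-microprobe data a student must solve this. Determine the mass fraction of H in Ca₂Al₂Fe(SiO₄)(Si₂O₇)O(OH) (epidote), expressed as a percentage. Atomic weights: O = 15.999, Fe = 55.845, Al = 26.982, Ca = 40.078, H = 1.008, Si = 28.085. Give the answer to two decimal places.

0.21 weight percent

M(Ca₂Al₂Fe(SiO₄)(Si₂O₇)O(OH)) = 483.215 g/mol.
H contributes 1 × 1.008 = 1.008 g per mole.
1.008/483.215 = 0.0021 → 0.21%.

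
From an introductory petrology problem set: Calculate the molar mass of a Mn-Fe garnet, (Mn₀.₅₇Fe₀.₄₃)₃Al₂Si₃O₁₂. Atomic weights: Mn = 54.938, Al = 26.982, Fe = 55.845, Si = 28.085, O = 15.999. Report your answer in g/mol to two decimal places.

496.19 g/mol

The formula mass is the sum 1.71×54.938 + 1.29×55.845 + 2×26.982 + 3×28.085 + 12×15.999.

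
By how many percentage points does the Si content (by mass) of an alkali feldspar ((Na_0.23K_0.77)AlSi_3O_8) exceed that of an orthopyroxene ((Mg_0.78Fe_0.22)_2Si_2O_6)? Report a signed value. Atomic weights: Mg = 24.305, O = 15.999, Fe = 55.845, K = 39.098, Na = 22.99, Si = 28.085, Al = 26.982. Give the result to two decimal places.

M((Na_0.23K_0.77)AlSi_3O_8) = 274.622 g/mol, so wt% Si = 84.255/274.622 × 100 = 30.68%.
M((Mg_0.78Fe_0.22)_2Si_2O_6) = 214.652 g/mol, so wt% Si = 56.170/214.652 × 100 = 26.17%.
30.68 − 26.17 = 4.51 pp.

4.51 percentage points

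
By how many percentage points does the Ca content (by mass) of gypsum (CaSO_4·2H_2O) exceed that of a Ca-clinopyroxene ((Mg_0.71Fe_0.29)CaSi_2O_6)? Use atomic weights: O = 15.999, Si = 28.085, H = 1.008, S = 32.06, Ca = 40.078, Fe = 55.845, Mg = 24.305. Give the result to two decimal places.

5.52 percentage points

First mineral: 40.078 g Ca in 172.164 g formula = 23.28 wt% Ca.
Second mineral: 40.078 g Ca in 225.694 g formula = 17.76 wt% Ca.
23.28% − 17.76% gives a difference of 5.52 percentage points.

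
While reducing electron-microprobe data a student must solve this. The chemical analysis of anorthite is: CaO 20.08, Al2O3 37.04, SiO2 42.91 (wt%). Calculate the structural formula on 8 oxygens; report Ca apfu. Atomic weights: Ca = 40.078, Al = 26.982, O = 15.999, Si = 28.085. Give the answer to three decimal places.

0.996 Ca apfu

CaO: 20.08/56.077 = 0.35808 mol → 0.35808 mol Ca, 0.35808 mol O.
Al2O3: 37.04/101.961 = 0.36328 mol → 0.72656 mol Al, 1.08984 mol O.
SiO2: 42.91/60.083 = 0.71418 mol → 0.71418 mol Si, 1.42836 mol O.
Total oxygen = 2.87628 mol. Normalization factor = 8/2.87628 = 2.78137.
Ca per 8 O = 0.35808 × 2.78137 = 0.996.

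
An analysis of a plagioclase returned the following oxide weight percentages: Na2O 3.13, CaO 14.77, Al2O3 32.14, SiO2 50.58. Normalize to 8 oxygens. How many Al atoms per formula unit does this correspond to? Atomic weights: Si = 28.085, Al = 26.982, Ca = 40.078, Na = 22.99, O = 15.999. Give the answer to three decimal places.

1.714 Al apfu

3.13 wt% Na2O ÷ 61.979 g/mol = 0.05050 mol, giving 0.10100 Na and 0.05050 O.
14.77 wt% CaO ÷ 56.077 g/mol = 0.26339 mol, giving 0.26339 Ca and 0.26339 O.
32.14 wt% Al2O3 ÷ 101.961 g/mol = 0.31522 mol, giving 0.63044 Al and 0.94566 O.
50.58 wt% SiO2 ÷ 60.083 g/mol = 0.84184 mol, giving 0.84184 Si and 1.68368 O.
Oxygen sums to 2.94323; scaling by 8/2.94323 = 2.71810 puts the formula on 8 O.
Al: 0.63044 × 2.71810 = 1.714 atoms per formula unit.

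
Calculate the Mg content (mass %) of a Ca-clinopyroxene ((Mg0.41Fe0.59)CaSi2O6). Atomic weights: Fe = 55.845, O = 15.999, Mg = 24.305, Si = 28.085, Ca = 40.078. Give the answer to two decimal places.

4.24 mass %

Formula mass = 0.41·24.305 + 0.59·55.845 + 1·40.078 + 2·28.085 + 6·15.999 = 235.156 g/mol, of which 9.965 g is Mg.
So Mg makes up 9.965/235.156 = 0.0424 of the mass, i.e. 4.24%.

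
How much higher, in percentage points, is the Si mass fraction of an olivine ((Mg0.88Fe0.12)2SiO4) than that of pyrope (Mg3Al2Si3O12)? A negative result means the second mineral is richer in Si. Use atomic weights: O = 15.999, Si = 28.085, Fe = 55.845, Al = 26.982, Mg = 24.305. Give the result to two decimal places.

M((Mg0.88Fe0.12)2SiO4) = 148.261 g/mol, so wt% Si = 28.085/148.261 × 100 = 18.94%.
M(Mg3Al2Si3O12) = 403.122 g/mol, so wt% Si = 84.255/403.122 × 100 = 20.90%.
18.94 − 20.90 = -1.96 pp.

-1.96 percentage points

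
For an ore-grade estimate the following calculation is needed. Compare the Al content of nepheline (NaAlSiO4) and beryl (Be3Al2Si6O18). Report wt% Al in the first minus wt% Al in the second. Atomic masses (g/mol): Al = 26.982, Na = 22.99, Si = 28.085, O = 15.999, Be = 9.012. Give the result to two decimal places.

8.95 percentage points

Al in NaAlSiO4: molar mass 142.053 g/mol; 1×26.982 = 26.982 g → 18.99 wt%.
Al in Be3Al2Si6O18: molar mass 537.492 g/mol; 2×26.982 = 53.964 g → 10.04 wt%.
Difference = 18.99 − 10.04 = 8.95 percentage points.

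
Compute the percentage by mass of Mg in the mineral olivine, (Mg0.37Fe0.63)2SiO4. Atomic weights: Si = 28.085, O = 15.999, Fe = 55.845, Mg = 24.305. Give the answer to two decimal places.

9.97 mass %

M((Mg0.37Fe0.63)2SiO4) = 180.431 g/mol.
Mg contributes 0.74 × 24.305 = 17.986 g per mole.
17.986/180.431 = 0.0997 → 9.97%.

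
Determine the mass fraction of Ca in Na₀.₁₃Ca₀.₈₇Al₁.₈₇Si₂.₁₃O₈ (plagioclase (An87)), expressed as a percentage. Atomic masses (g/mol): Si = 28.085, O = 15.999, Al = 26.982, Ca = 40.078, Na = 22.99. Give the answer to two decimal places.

M(Na₀.₁₃Ca₀.₈₇Al₁.₈₇Si₂.₁₃O₈) = 276.126 g/mol.
Ca contributes 0.87 × 40.078 = 34.868 g per mole.
34.868/276.126 = 0.1263 → 12.63%.

12.63 wt%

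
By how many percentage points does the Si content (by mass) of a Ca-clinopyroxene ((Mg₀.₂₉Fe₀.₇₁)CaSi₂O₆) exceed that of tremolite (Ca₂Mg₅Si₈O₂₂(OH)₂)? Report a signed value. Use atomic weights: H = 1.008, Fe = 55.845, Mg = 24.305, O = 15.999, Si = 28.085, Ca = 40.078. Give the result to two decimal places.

Si in (Mg₀.₂₉Fe₀.₇₁)CaSi₂O₆: molar mass 238.940 g/mol; 2×28.085 = 56.170 g → 23.51 wt%.
Si in Ca₂Mg₅Si₈O₂₂(OH)₂: molar mass 812.353 g/mol; 8×28.085 = 224.680 g → 27.66 wt%.
Difference = 23.51 − 27.66 = -4.15 percentage points.

-4.15 percentage points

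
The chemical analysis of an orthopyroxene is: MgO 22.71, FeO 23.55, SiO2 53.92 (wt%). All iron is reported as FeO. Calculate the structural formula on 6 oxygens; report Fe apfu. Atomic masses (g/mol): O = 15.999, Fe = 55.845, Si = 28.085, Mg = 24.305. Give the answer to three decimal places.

MgO (M=40.304): mol = 0.56347; Mg = 0.56347, O = 0.56347.
FeO (M=71.844): mol = 0.32779; Fe = 0.32779, O = 0.32779.
SiO2 (M=60.083): mol = 0.89743; Si = 0.89743, O = 1.79486.
ΣO = 2.68612; factor = 6/ΣO = 2.23371.
Fe apfu = 0.32779 × 2.23371 = 0.732.

0.732 Fe apfu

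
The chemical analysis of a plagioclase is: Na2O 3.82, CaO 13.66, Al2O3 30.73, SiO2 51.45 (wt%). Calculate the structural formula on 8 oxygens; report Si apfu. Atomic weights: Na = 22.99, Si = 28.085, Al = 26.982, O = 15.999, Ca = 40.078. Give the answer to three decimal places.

2.344 Si apfu

Na2O: 3.82/61.979 = 0.06163 mol → 0.12326 mol Na, 0.06163 mol O.
CaO: 13.66/56.077 = 0.24359 mol → 0.24359 mol Ca, 0.24359 mol O.
Al2O3: 30.73/101.961 = 0.30139 mol → 0.60278 mol Al, 0.90417 mol O.
SiO2: 51.45/60.083 = 0.85632 mol → 0.85632 mol Si, 1.71264 mol O.
Total oxygen = 2.92203 mol. Normalization factor = 8/2.92203 = 2.73782.
Si per 8 O = 0.85632 × 2.73782 = 2.344.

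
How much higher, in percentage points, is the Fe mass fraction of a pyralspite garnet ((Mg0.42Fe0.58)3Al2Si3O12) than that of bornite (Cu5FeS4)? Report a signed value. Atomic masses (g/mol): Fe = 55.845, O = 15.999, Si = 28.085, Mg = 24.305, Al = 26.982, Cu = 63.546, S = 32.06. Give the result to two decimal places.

10.09 percentage points

M((Mg0.42Fe0.58)3Al2Si3O12) = 458.002 g/mol, so wt% Fe = 97.170/458.002 × 100 = 21.22%.
M(Cu5FeS4) = 501.815 g/mol, so wt% Fe = 55.845/501.815 × 100 = 11.13%.
21.22 − 11.13 = 10.09 pp.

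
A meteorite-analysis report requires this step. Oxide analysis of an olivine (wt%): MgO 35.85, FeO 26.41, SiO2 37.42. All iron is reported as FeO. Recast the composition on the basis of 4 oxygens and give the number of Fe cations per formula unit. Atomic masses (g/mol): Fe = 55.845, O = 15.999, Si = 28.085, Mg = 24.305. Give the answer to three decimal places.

0.588 Fe apfu

35.85 wt% MgO ÷ 40.304 g/mol = 0.88949 mol, giving 0.88949 Mg and 0.88949 O.
26.41 wt% FeO ÷ 71.844 g/mol = 0.36760 mol, giving 0.36760 Fe and 0.36760 O.
37.42 wt% SiO2 ÷ 60.083 g/mol = 0.62281 mol, giving 0.62281 Si and 1.24562 O.
Oxygen sums to 2.50271; scaling by 4/2.50271 = 1.59827 puts the formula on 4 O.
Fe: 0.36760 × 1.59827 = 0.588 atoms per formula unit.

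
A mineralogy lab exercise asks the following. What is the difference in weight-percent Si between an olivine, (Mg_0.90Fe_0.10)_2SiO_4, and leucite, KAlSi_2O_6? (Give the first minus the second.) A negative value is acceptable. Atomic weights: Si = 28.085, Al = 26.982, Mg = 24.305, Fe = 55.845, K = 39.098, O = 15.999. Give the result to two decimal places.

-6.63 percentage points

Si in (Mg_0.90Fe_0.10)_2SiO_4: molar mass 146.999 g/mol; 1×28.085 = 28.085 g → 19.11 wt%.
Si in KAlSi_2O_6: molar mass 218.244 g/mol; 2×28.085 = 56.170 g → 25.74 wt%.
Difference = 19.11 − 25.74 = -6.63 percentage points.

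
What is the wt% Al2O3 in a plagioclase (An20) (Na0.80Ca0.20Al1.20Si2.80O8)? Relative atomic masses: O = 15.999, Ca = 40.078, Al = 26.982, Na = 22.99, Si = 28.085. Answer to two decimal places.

Molar mass of Na0.80Ca0.20Al1.20Si2.80O8 = 0.80*22.99 + 0.20*40.078 + 1.20*26.982 + 2.80*28.085 + 8*15.999 = 265.416 g/mol.
Each formula unit contains 1.20 Al, equivalent to 1.20/2 = 0.6000 mol Al2O3.
M(Al2O3) = 2×26.982 + 3×15.999 = 101.961 g/mol.
Mass of Al2O3 per formula unit = 0.6000 × 101.961 = 61.177 g.
Al2O3 wt% = 61.177 / 265.416 × 100 = 23.05%.

23.05 wt%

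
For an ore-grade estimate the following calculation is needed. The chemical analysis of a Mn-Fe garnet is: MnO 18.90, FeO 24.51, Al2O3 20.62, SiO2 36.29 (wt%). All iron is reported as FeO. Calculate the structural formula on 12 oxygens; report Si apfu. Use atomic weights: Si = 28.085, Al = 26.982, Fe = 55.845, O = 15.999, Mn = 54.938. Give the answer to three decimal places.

2.992 Si apfu

18.90 wt% MnO ÷ 70.937 g/mol = 0.26643 mol, giving 0.26643 Mn and 0.26643 O.
24.51 wt% FeO ÷ 71.844 g/mol = 0.34116 mol, giving 0.34116 Fe and 0.34116 O.
20.62 wt% Al2O3 ÷ 101.961 g/mol = 0.20223 mol, giving 0.40446 Al and 0.60669 O.
36.29 wt% SiO2 ÷ 60.083 g/mol = 0.60400 mol, giving 0.60400 Si and 1.20800 O.
Oxygen sums to 2.42228; scaling by 12/2.42228 = 4.95401 puts the formula on 12 O.
Si: 0.60400 × 4.95401 = 2.992 atoms per formula unit.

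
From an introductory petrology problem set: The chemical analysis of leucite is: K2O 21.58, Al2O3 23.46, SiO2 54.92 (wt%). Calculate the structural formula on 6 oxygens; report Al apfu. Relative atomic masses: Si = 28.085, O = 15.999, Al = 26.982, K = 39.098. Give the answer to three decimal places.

1.005 Al apfu

K2O (M=94.195): mol = 0.22910; K = 0.45820, O = 0.22910.
Al2O3 (M=101.961): mol = 0.23009; Al = 0.46018, O = 0.69027.
SiO2 (M=60.083): mol = 0.91407; Si = 0.91407, O = 1.82814.
ΣO = 2.74751; factor = 6/ΣO = 2.18380.
Al apfu = 0.46018 × 2.18380 = 1.005.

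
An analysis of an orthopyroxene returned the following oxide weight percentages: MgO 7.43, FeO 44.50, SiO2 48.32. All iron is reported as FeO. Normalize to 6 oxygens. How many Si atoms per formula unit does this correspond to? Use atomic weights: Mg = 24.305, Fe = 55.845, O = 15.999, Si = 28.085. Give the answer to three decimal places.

7.43 wt% MgO ÷ 40.304 g/mol = 0.18435 mol, giving 0.18435 Mg and 0.18435 O.
44.50 wt% FeO ÷ 71.844 g/mol = 0.61940 mol, giving 0.61940 Fe and 0.61940 O.
48.32 wt% SiO2 ÷ 60.083 g/mol = 0.80422 mol, giving 0.80422 Si and 1.60844 O.
Oxygen sums to 2.41219; scaling by 6/2.41219 = 2.48737 puts the formula on 6 O.
Si: 0.80422 × 2.48737 = 2.000 atoms per formula unit.

2.000 Si apfu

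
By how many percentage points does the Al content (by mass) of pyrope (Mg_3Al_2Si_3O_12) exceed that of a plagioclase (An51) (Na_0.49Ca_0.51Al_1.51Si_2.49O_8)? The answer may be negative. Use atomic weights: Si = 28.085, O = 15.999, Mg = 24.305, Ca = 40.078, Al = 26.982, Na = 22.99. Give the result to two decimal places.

Al in Mg_3Al_2Si_3O_12: molar mass 403.122 g/mol; 2×26.982 = 53.964 g → 13.39 wt%.
Al in Na_0.49Ca_0.51Al_1.51Si_2.49O_8: molar mass 270.371 g/mol; 1.51×26.982 = 40.743 g → 15.07 wt%.
Difference = 13.39 − 15.07 = -1.68 percentage points.

-1.68 percentage points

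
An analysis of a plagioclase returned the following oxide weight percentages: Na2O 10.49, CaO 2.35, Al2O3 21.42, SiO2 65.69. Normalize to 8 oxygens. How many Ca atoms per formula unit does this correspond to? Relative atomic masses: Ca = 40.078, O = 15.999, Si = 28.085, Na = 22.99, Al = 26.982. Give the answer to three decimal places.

10.49 wt% Na2O ÷ 61.979 g/mol = 0.16925 mol, giving 0.33850 Na and 0.16925 O.
2.35 wt% CaO ÷ 56.077 g/mol = 0.04191 mol, giving 0.04191 Ca and 0.04191 O.
21.42 wt% Al2O3 ÷ 101.961 g/mol = 0.21008 mol, giving 0.42016 Al and 0.63024 O.
65.69 wt% SiO2 ÷ 60.083 g/mol = 1.09332 mol, giving 1.09332 Si and 2.18664 O.
Oxygen sums to 3.02804; scaling by 8/3.02804 = 2.64197 puts the formula on 8 O.
Ca: 0.04191 × 2.64197 = 0.111 atoms per formula unit.

0.111 Ca apfu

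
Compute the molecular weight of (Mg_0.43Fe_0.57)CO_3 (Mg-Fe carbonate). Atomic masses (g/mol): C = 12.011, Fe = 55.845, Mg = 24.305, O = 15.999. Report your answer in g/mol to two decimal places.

102.29 g/mol

The formula mass is the sum 0.43(24.305) + 0.57(55.845) + 1(12.011) + 3(15.999).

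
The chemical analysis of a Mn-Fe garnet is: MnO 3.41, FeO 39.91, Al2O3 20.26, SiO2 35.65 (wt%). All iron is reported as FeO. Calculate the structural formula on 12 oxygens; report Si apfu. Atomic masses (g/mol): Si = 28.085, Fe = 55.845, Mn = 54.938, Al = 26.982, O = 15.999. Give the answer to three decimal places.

3.41 wt% MnO ÷ 70.937 g/mol = 0.04807 mol, giving 0.04807 Mn and 0.04807 O.
39.91 wt% FeO ÷ 71.844 g/mol = 0.55551 mol, giving 0.55551 Fe and 0.55551 O.
20.26 wt% Al2O3 ÷ 101.961 g/mol = 0.19870 mol, giving 0.39740 Al and 0.59610 O.
35.65 wt% SiO2 ÷ 60.083 g/mol = 0.59335 mol, giving 0.59335 Si and 1.18670 O.
Oxygen sums to 2.38638; scaling by 12/2.38638 = 5.02854 puts the formula on 12 O.
Si: 0.59335 × 5.02854 = 2.984 atoms per formula unit.

2.984 Si apfu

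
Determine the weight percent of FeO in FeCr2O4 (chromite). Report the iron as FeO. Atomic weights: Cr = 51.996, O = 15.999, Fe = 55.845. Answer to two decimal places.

32.10 wt%

Formula mass = 223.833 g/mol.
1 Fe → 1.0000 mol FeO per formula unit; M(FeO) = 71.844, so FeO mass = 71.844 g.
71.844/223.833 × 100 = 32.10 wt%.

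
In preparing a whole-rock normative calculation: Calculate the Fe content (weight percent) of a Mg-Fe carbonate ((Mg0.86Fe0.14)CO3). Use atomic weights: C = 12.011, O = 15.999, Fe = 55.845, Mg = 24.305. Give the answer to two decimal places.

8.81 weight percent

Molar mass of (Mg0.86Fe0.14)CO3: 0.86×24.305 + 0.14×55.845 + 1×12.011 + 3×15.999 = 88.729 g/mol.
Mass of Fe per formula unit: 0.14 × 55.845 = 7.818 g.
Weight fraction Fe = 7.818 / 88.729 = 0.0881.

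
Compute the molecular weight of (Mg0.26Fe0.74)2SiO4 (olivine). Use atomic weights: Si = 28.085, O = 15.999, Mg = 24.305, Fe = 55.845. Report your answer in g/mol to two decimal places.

187.37 g/mol

Mg: 0.52 × 24.305 = 12.6386
Fe: 1.48 × 55.845 = 82.6506
Si: 1 × 28.085 = 28.0850
O: 4 × 15.999 = 63.9960
Summing the contributions gives the formula mass.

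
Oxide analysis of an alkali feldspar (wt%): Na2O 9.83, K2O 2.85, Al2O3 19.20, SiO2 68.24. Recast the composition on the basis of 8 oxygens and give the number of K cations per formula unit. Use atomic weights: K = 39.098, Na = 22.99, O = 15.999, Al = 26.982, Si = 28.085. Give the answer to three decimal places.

0.160 K apfu

Na2O (M=61.979): mol = 0.15860; Na = 0.31720, O = 0.15860.
K2O (M=94.195): mol = 0.03026; K = 0.06052, O = 0.03026.
Al2O3 (M=101.961): mol = 0.18831; Al = 0.37662, O = 0.56493.
SiO2 (M=60.083): mol = 1.13576; Si = 1.13576, O = 2.27152.
ΣO = 3.02531; factor = 8/ΣO = 2.64436.
K apfu = 0.06052 × 2.64436 = 0.160.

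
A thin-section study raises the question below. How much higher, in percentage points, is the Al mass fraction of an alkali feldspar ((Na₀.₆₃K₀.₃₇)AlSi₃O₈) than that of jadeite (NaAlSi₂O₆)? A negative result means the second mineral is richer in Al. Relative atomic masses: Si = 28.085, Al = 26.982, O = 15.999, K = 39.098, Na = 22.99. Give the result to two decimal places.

Al in (Na₀.₆₃K₀.₃₇)AlSi₃O₈: molar mass 268.179 g/mol; 1×26.982 = 26.982 g → 10.06 wt%.
Al in NaAlSi₂O₆: molar mass 202.136 g/mol; 1×26.982 = 26.982 g → 13.35 wt%.
Difference = 10.06 − 13.35 = -3.29 percentage points.

-3.29 percentage points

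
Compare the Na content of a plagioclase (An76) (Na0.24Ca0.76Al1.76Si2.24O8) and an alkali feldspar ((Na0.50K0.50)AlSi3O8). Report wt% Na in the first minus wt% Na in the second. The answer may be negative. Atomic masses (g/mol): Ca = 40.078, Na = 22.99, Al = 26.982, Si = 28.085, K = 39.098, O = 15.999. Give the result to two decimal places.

-2.24 percentage points

M(Na0.24Ca0.76Al1.76Si2.24O8) = 274.368 g/mol, so wt% Na = 5.518/274.368 × 100 = 2.01%.
M((Na0.50K0.50)AlSi3O8) = 270.273 g/mol, so wt% Na = 11.495/270.273 × 100 = 4.25%.
2.01 − 4.25 = -2.24 pp.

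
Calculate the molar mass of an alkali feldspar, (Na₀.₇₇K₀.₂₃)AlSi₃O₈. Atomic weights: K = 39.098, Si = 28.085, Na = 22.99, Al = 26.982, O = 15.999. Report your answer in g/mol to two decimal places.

265.92 g/mol

The formula mass is the sum 0.77·22.99 + 0.23·39.098 + 1·26.982 + 3·28.085 + 8·15.999.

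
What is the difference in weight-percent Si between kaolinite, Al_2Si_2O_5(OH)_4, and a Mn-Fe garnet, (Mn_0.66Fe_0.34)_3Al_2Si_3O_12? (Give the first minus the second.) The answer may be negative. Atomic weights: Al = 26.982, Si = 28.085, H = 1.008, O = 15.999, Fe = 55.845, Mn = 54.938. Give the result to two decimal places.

M(Al_2Si_2O_5(OH)_4) = 258.157 g/mol, so wt% Si = 56.170/258.157 × 100 = 21.76%.
M((Mn_0.66Fe_0.34)_3Al_2Si_3O_12) = 495.946 g/mol, so wt% Si = 84.255/495.946 × 100 = 16.99%.
21.76 − 16.99 = 4.77 pp.

4.77 percentage points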